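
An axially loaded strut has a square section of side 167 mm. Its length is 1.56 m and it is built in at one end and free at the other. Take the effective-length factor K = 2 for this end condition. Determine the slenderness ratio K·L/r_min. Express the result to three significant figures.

λ ≈ 64.7

For a square r = a/√12 = 167/√12 = 48.21 mm
L_e = K·L = 2 × 1.56 m = 3.120 m = 3120.0 mm
λ = L_e / r_min = 3120.0 / 48.21 = 64.7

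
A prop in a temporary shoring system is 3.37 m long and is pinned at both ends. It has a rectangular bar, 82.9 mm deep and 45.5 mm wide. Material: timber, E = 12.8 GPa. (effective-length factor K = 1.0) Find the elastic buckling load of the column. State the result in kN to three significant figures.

P_cr ≈ 7.24 kN

Buckling occurs about the weak axis: I_min = h·b³/12 with b = 45.5 mm (the shorter side).
I_min = 82.9×45.5³/12 = 6.507×10^5 mm⁴
I = 6.507×10^5 mm⁴ = 6.507×10^-7 m⁴
Effective length L_e = K·L = 1 × 3.37 = 3.370 m
P_cr = π²EI / L_e² = π² × 12.8×10⁹ × 6.507×10^-7 / 3.370² = 7.239×10^3 N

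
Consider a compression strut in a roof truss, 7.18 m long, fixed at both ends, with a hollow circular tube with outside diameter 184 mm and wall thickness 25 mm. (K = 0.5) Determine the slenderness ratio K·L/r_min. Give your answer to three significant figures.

λ ≈ 63.1

Inner diameter d_i = 184 − 2×25 = 134.0 mm
I = π(d_o⁴ − d_i⁴)/64 = π(184⁴ − 134.0⁴)/64 = 4.044×10^7 mm⁴
A = 1.249×10^4 mm²;  r_min = √(I/A) = √(4.044×10^7/1.249×10^4) = 56.91 mm
L_e = K·L = 0.5 × 7.18 m = 3.590 m = 3590.0 mm
λ = L_e / r_min = 3590.0 / 56.91 = 63.1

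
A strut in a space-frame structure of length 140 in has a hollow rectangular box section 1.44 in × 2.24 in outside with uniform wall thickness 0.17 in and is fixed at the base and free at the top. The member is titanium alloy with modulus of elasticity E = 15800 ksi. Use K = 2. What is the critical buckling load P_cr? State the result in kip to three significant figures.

P_cr ≈ 0.689 kip

Inner dimensions: h_i = 2.24 − 2×0.17 = 1.900 in, b_i = 1.44 − 2×0.17 = 1.100 in
Weak-axis I_min = (h_o·b_o³ − h_i·b_i³)/12 with b_o = 1.44, b_i = 1.100 in (shorter outer/inner sides).
I_min = (2.24×1.44³ − 1.900×1.100³)/12 = 0.3466 in⁴
Effective length L_e = K·L = 2 × 140 = 280.0 in
P_cr = π²EI / L_e² = π² × 15800×10³ × 0.3466 / 280.0² = 689.5 lb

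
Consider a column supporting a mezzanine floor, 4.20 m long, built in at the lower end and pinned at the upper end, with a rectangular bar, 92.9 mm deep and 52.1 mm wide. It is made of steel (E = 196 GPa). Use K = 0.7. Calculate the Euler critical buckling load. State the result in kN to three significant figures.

P_cr ≈ 245 kN

Buckling occurs about the weak axis: I_min = h·b³/12 with b = 52.1 mm (the shorter side).
I_min = 92.9×52.1³/12 = 1.095×10^6 mm⁴
I = 1.095×10^6 mm⁴ = 1.095×10^-6 m⁴
Effective length L_e = K·L = 0.7 × 4.20 = 2.940 m
P_cr = π²EI / L_e² = π² × 196×10⁹ × 1.095×10^-6 / 2.940² = 2.450×10^5 N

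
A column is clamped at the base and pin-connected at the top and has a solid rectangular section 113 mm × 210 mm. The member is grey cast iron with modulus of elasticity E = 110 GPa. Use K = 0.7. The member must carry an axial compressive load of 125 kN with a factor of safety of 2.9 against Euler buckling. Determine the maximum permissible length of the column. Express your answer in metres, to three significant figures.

Buckling occurs about the weak axis: I_min = h·b³/12 with b = 113 mm (the shorter side).
I_min = 210×113³/12 = 2.525×10^7 mm⁴
I = 2.525×10^-5 m⁴
Required critical load P_cr = n·P = 2.9 × 125 = 362.5 kN = 3.625×10^5 N
From P_cr = π²EI/(K·L)²:  L = (1/K)·√(π²EI/P_cr) = (1/0.7)·√(π²×1.10×10^11×2.525×10^-5/3.625×10^5)
L = 12.4 m

L_max ≈ 12.4 m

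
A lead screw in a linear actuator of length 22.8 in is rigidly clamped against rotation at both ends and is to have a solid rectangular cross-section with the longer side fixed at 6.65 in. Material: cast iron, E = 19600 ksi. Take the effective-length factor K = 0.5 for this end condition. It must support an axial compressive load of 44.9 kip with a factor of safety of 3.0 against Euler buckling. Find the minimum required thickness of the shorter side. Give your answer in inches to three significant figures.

Required P_cr = n·P = 3.0 × 44.9 = 134.7 kip
L_e = K·L = 0.5 × 22.8 = 11.40 in
Required I = P_cr·L_e²/(π²E) = 1.347×10^5 × 11.40² / (π² × 1.96×10^7) = 9.049×10^-2 in⁴
Rectangle, weak axis: I_min = h·b³/12 with h = 6.65 in fixed  ⇒  b = (12I/h)^(1/3) = 0.547 in

b ≈ 0.547 in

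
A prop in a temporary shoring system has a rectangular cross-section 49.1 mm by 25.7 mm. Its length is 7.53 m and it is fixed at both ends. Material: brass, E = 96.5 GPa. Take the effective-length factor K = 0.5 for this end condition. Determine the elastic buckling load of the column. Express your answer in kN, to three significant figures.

P_cr ≈ 4.67 kN

Buckling occurs about the weak axis: I_min = h·b³/12 with b = 25.7 mm (the shorter side).
I_min = 49.1×25.7³/12 = 6.945×10^4 mm⁴
I = 6.945×10^4 mm⁴ = 6.945×10^-8 m⁴
Effective length L_e = K·L = 0.5 × 7.53 = 3.765 m
P_cr = π²EI / L_e² = π² × 96.5×10⁹ × 6.945×10^-8 / 3.765² = 4.667×10^3 N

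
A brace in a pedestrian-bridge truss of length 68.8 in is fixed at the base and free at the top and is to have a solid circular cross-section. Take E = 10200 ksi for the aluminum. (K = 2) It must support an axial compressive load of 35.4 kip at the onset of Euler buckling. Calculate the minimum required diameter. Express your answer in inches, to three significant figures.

d ≈ 3.41 in

L_e = K·L = 2 × 68.8 = 137.6 in
Required I = P_cr·L_e²/(π²E) = 3.540×10^4 × 137.6² / (π² × 1.02×10^7) = 6.658 in⁴
Solid circle: I = πd⁴/64  ⇒  d = (64I/π)^(1/4) = (64×6.658/π)^(1/4) = 3.41 in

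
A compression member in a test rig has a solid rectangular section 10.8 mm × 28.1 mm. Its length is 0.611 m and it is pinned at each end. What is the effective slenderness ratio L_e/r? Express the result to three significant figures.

λ ≈ 196

For a rectangle r_min = b/√12 = 10.8/√12 = 3.118 mm
L_e = K·L = 1 × 0.611 m = 0.6110 m = 611.00 mm
λ = L_e / r_min = 611.00 / 3.118 = 196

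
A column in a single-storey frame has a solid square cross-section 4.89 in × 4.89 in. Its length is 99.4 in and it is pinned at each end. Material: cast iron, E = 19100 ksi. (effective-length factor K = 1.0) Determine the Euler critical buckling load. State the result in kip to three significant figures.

I = a⁴/12 = 4.89⁴/12 = 47.65 in⁴
Effective length L_e = K·L = 1 × 99.4 = 99.40 in
P_cr = π²EI / L_e² = π² × 19100×10³ × 47.65 / 99.40² = 9.091×10^5 lb

P_cr ≈ 909 kip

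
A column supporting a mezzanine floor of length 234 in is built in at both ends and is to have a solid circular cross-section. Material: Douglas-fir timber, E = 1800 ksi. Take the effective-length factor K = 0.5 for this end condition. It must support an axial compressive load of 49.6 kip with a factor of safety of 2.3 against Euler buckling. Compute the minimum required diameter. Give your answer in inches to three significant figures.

Required P_cr = n·P = 2.3 × 49.6 = 114.1 kip
L_e = K·L = 0.5 × 234 = 117.0 in
Required I = P_cr·L_e²/(π²E) = 1.141×10^5 × 117.0² / (π² × 1.80×10^6) = 87.90 in⁴
Solid circle: I = πd⁴/64  ⇒  d = (64I/π)^(1/4) = (64×87.90/π)^(1/4) = 6.51 in

d ≈ 6.51 in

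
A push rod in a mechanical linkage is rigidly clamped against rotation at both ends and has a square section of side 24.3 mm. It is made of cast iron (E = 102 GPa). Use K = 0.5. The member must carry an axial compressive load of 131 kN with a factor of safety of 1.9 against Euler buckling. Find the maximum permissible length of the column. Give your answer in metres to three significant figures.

L_max ≈ 0.686 m

I = a⁴/12 = 24.3⁴/12 = 2.906×10^4 mm⁴
I = 2.906×10^-8 m⁴
Required critical load P_cr = n·P = 1.9 × 131 = 248.9 kN = 2.489×10^5 N
From P_cr = π²EI/(K·L)²:  L = (1/K)·√(π²EI/P_cr) = (1/0.5)·√(π²×1.02×10^11×2.906×10^-8/2.489×10^5)
L = 0.686 m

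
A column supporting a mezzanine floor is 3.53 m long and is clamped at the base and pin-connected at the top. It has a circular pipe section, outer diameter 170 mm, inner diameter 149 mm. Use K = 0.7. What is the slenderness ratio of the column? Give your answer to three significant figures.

λ ≈ 43.7

d_o = 170 mm, d_i = 149 mm
I = π(d_o⁴ − d_i⁴)/64 = π(170⁴ − 149.0⁴)/64 = 1.680×10^7 mm⁴
A = 5.261×10^3 mm²;  r_min = √(I/A) = √(1.680×10^7/5.261×10^3) = 56.51 mm
L_e = K·L = 0.7 × 3.53 m = 2.471 m = 2471.0 mm
λ = L_e / r_min = 2471.0 / 56.51 = 43.7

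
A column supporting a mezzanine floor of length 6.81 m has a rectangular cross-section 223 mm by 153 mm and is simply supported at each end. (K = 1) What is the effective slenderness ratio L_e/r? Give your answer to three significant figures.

λ ≈ 154

Buckling occurs about the weak axis: I_min = h·b³/12 with b = 153 mm (the shorter side).
I_min = 223×153³/12 = 6.656×10^7 mm⁴
A = 3.412×10^4 mm²;  r_min = √(I/A) = √(6.656×10^7/3.412×10^4) = 44.17 mm
L_e = K·L = 1 × 6.81 m = 6.810 m = 6810.0 mm
λ = L_e / r_min = 6810.0 / 44.17 = 154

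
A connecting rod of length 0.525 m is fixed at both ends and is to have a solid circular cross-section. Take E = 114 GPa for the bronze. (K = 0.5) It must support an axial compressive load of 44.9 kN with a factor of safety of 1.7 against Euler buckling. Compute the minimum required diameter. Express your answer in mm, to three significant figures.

Required P_cr = n·P = 1.7 × 44.9 = 76.33 kN
L_e = K·L = 0.5 × 0.525 = 0.2625 m
Required I = P_cr·L_e²/(π²E) = 7.633×10^4 × 0.2625² / (π² × 1.14×10^11) = 4.675×10^-9 m⁴
I_req = 4.675×10^3 mm⁴
Solid circle: I = πd⁴/64  ⇒  d = (64I/π)^(1/4) = (64×4.675×10^3/π)^(1/4) = 17.6 mm

d ≈ 17.6 mm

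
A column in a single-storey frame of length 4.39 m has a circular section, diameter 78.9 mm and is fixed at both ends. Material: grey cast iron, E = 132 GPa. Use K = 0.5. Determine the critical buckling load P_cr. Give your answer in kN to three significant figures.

I = πd⁴/64 = π×78.9⁴/64 = 1.902×10^6 mm⁴
I = 1.902×10^6 mm⁴ = 1.902×10^-6 m⁴
Effective length L_e = K·L = 0.5 × 4.39 = 2.195 m
P_cr = π²EI / L_e² = π² × 132×10⁹ × 1.902×10^-6 / 2.195² = 5.144×10^5 N

P_cr ≈ 514 kN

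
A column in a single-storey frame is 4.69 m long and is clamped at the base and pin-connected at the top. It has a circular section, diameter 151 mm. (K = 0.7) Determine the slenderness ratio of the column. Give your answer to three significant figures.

λ ≈ 87.0

For a solid circle r = d/4 = 151/4 = 37.75 mm
L_e = K·L = 0.7 × 4.69 m = 3.283 m = 3283.0 mm
λ = L_e / r_min = 3283.0 / 37.75 = 87.0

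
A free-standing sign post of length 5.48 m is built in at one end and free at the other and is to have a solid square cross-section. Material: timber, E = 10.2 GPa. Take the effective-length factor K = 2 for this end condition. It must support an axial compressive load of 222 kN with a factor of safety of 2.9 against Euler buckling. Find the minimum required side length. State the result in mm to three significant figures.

a ≈ 310 mm

Required P_cr = n·P = 2.9 × 222 = 643.8 kN
L_e = K·L = 2 × 5.48 = 10.96 m
Required I = P_cr·L_e²/(π²E) = 6.438×10^5 × 10.96² / (π² × 1.02×10^10) = 7.682×10^-4 m⁴
I_req = 7.682×10^8 mm⁴
Solid square: I = a⁴/12  ⇒  a = (12I)^(1/4) = (12×7.682×10^8)^(1/4) = 310 mm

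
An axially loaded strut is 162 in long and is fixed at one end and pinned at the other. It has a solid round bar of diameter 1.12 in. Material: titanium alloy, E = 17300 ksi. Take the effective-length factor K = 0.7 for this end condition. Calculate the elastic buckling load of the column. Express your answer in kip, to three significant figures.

P_cr ≈ 1.03 kip

I = πd⁴/64 = π×1.12⁴/64 = 7.724×10^-2 in⁴
Effective length L_e = K·L = 0.7 × 162 = 113.4 in
P_cr = π²EI / L_e² = π² × 17300×10³ × 7.724×10^-2 / 113.4² = 1.026×10^3 lb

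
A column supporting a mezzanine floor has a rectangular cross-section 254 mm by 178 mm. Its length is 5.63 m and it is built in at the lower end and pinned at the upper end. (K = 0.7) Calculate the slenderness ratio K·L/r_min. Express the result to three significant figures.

For a rectangle r_min = b/√12 = 178/√12 = 51.38 mm
L_e = K·L = 0.7 × 5.63 m = 3.941 m = 3941.0 mm
λ = L_e / r_min = 3941.0 / 51.38 = 76.7

λ ≈ 76.7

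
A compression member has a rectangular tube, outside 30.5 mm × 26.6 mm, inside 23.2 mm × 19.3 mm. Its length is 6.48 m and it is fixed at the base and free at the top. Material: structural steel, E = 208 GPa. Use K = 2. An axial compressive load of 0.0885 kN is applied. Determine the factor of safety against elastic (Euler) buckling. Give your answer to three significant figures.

n ≈ 4.69

Weak-axis I_min = (h_o·b_o³ − h_i·b_i³)/12 with b_o = 26.6, b_i = 19.30 mm (shorter outer/inner sides).
I_min = (30.5×26.6³ − 23.20×19.30³)/12 = 3.394×10^4 mm⁴
I = 3.394×10^4 mm⁴ = 3.394×10^-8 m⁴
Effective length L_e = K·L = 2 × 6.48 = 12.96 m
P_cr = π²EI / L_e² = π² × 208×10⁹ × 3.394×10^-8 / 12.96² = 414.8 N
Factor of safety n = P_cr / P = 0.41480 / 0.0885 = 4.69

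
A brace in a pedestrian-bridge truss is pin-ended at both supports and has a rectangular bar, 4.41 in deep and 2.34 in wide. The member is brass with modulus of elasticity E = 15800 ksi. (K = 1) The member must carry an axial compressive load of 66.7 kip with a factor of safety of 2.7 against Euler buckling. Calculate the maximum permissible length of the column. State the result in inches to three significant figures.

L_max ≈ 63.9 in

Buckling occurs about the weak axis: I_min = h·b³/12 with b = 2.34 in (the shorter side).
I_min = 4.41×2.34³/12 = 4.709 in⁴
Required critical load P_cr = n·P = 2.7 × 66.7 = 180.1 kip = 1.801×10^5 lb
From P_cr = π²EI/(K·L)²:  L = (1/K)·√(π²EI/P_cr) = (1/1)·√(π²×1.58×10^7×4.709/1.801×10^5)
L = 63.9 in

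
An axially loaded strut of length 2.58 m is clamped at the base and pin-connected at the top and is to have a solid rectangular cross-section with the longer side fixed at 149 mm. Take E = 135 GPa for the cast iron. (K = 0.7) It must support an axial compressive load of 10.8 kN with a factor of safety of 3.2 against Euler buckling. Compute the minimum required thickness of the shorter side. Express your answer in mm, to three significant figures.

b ≈ 19.0 mm

Required P_cr = n·P = 3.2 × 10.8 = 34.56 kN
L_e = K·L = 0.7 × 2.58 = 1.806 m
Required I = P_cr·L_e²/(π²E) = 3.456×10^4 × 1.806² / (π² × 1.35×10^11) = 8.460×10^-8 m⁴
I_req = 8.460×10^4 mm⁴
Rectangle, weak axis: I_min = h·b³/12 with h = 149 mm fixed  ⇒  b = (12I/h)^(1/3) = 19.0 mm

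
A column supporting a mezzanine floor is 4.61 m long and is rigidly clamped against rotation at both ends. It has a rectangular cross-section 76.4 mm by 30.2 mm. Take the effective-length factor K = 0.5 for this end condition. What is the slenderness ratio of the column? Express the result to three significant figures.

λ ≈ 264

For a rectangle r_min = b/√12 = 30.2/√12 = 8.718 mm
L_e = K·L = 0.5 × 4.61 m = 2.305 m = 2305.0 mm
λ = L_e / r_min = 2305.0 / 8.718 = 264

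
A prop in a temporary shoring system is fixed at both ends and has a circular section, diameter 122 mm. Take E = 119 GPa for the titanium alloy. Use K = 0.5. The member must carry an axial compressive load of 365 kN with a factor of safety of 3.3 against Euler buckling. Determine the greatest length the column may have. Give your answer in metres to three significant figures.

L_max ≈ 6.51 m

I = πd⁴/64 = π×122⁴/64 = 1.087×10^7 mm⁴
I = 1.087×10^-5 m⁴
Required critical load P_cr = n·P = 3.3 × 365 = 1204 kN = 1.204×10^6 N
From P_cr = π²EI/(K·L)²:  L = (1/K)·√(π²EI/P_cr) = (1/0.5)·√(π²×1.19×10^11×1.087×10^-5/1.204×10^6)
L = 6.51 m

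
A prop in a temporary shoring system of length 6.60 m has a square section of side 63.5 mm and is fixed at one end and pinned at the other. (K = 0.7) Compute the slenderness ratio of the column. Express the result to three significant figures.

I = a⁴/12 = 63.5⁴/12 = 1.355×10^6 mm⁴
A = 4.032×10^3 mm²;  r_min = √(I/A) = √(1.355×10^6/4.032×10^3) = 18.33 mm
L_e = K·L = 0.7 × 6.60 m = 4.620 m = 4620.0 mm
λ = L_e / r_min = 4620.0 / 18.33 = 252

λ ≈ 252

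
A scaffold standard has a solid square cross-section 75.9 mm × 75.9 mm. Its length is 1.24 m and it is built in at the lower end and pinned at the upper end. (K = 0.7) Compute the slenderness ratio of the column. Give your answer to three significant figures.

For a square r = a/√12 = 75.9/√12 = 21.91 mm
L_e = K·L = 0.7 × 1.24 m = 0.8680 m = 868.00 mm
λ = L_e / r_min = 868.00 / 21.91 = 39.6

λ ≈ 39.6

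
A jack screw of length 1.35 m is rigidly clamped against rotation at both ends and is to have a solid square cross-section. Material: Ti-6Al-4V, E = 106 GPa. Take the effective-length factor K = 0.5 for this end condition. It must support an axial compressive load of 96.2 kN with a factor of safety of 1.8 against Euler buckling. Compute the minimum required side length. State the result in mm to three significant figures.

a ≈ 30.8 mm

Required P_cr = n·P = 1.8 × 96.2 = 173.2 kN
L_e = K·L = 0.5 × 1.35 = 0.6750 m
Required I = P_cr·L_e²/(π²E) = 1.732×10^5 × 0.6750² / (π² × 1.06×10^11) = 7.541×10^-8 m⁴
I_req = 7.541×10^4 mm⁴
Solid square: I = a⁴/12  ⇒  a = (12I)^(1/4) = (12×7.541×10^4)^(1/4) = 30.8 mm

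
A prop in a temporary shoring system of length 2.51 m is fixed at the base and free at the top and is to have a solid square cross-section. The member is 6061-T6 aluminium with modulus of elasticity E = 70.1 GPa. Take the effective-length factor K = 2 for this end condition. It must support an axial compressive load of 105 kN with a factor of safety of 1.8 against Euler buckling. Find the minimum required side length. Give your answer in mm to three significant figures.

a ≈ 95.3 mm

Required P_cr = n·P = 1.8 × 105 = 189.0 kN
L_e = K·L = 2 × 2.51 = 5.020 m
Required I = P_cr·L_e²/(π²E) = 1.890×10^5 × 5.020² / (π² × 7.01×10^10) = 6.884×10^-6 m⁴
I_req = 6.884×10^6 mm⁴
Solid square: I = a⁴/12  ⇒  a = (12I)^(1/4) = (12×6.884×10^6)^(1/4) = 95.3 mm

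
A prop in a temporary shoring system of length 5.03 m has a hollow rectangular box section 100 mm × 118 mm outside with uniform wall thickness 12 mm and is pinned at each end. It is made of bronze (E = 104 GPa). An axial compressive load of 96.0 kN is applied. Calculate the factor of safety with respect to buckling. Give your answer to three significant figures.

n ≈ 2.70

Inner dimensions: h_i = 118 − 2×12 = 94.00 mm, b_i = 100 − 2×12 = 76.00 mm
Weak-axis I_min = (h_o·b_o³ − h_i·b_i³)/12 with b_o = 100, b_i = 76.00 mm (shorter outer/inner sides).
I_min = (118×100³ − 94.00×76.00³)/12 = 6.395×10^6 mm⁴
I = 6.395×10^6 mm⁴ = 6.395×10^-6 m⁴
Effective length L_e = K·L = 1 × 5.03 = 5.030 m
P_cr = π²EI / L_e² = π² × 104×10⁹ × 6.395×10^-6 / 5.030² = 2.594×10^5 N
Factor of safety n = P_cr / P = 259.43 / 96.0 = 2.70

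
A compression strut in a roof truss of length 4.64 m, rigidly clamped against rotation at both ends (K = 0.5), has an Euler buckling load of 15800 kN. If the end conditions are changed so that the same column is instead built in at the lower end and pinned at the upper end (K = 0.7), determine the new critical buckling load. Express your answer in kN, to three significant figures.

P_cr ∝ 1/K², so P_cr,new = P_cr,old × (K_old/K_new)² = 15800 × (0.5/0.7)²
= 15800 × 0.5102 = 8060 kN

P_cr ≈ 8060 kN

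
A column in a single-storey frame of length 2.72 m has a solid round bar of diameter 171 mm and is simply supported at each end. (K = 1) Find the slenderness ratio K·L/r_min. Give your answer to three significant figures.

For a solid circle r = d/4 = 171/4 = 42.75 mm
L_e = K·L = 1 × 2.72 m = 2.720 m = 2720.0 mm
λ = L_e / r_min = 2720.0 / 42.75 = 63.6

λ ≈ 63.6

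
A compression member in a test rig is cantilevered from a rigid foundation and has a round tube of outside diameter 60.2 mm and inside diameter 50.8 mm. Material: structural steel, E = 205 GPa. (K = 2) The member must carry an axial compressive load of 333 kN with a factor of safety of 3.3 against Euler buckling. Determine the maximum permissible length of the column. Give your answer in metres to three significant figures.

L_max ≈ 0.382 m

d_o = 60.2 mm, d_i = 50.8 mm
I = π(d_o⁴ − d_i⁴)/64 = π(60.2⁴ − 50.80⁴)/64 = 3.178×10^5 mm⁴
I = 3.178×10^-7 m⁴
Required critical load P_cr = n·P = 3.3 × 333 = 1099 kN = 1.099×10^6 N
From P_cr = π²EI/(K·L)²:  L = (1/K)·√(π²EI/P_cr) = (1/2)·√(π²×2.05×10^11×3.178×10^-7/1.099×10^6)
L = 0.382 m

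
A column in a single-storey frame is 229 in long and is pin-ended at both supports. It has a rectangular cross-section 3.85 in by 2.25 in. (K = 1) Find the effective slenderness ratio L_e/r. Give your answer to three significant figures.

Buckling occurs about the weak axis: I_min = h·b³/12 with b = 2.25 in (the shorter side).
I_min = 3.85×2.25³/12 = 3.654 in⁴
A = 8.662 in²;  r_min = √(I/A) = √(3.654/8.662) = 0.6495 in
L_e = K·L = 1 × 229 = 229.0 in
λ = L_e / r_min = 229.00 / 0.6495 = 353

λ ≈ 353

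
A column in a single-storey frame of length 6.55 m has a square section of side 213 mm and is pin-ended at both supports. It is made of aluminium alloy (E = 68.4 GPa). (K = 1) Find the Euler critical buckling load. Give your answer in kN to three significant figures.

P_cr ≈ 2700 kN

I = a⁴/12 = 213⁴/12 = 1.715×10^8 mm⁴
I = 1.715×10^8 mm⁴ = 1.715×10^-4 m⁴
Effective length L_e = K·L = 1 × 6.55 = 6.550 m
P_cr = π²EI / L_e² = π² × 68.4×10⁹ × 1.715×10^-4 / 6.550² = 2.699×10^6 N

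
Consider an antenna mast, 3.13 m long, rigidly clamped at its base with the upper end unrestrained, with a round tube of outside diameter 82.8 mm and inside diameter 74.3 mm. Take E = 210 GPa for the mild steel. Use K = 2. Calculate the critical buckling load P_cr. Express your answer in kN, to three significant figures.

d_o = 82.8 mm, d_i = 74.3 mm
I = π(d_o⁴ − d_i⁴)/64 = π(82.8⁴ − 74.30⁴)/64 = 8.113×10^5 mm⁴
I = 8.113×10^5 mm⁴ = 8.113×10^-7 m⁴
Effective length L_e = K·L = 2 × 3.13 = 6.260 m
P_cr = π²EI / L_e² = π² × 210×10⁹ × 8.113×10^-7 / 6.260² = 4.291×10^4 N

P_cr ≈ 42.9 kN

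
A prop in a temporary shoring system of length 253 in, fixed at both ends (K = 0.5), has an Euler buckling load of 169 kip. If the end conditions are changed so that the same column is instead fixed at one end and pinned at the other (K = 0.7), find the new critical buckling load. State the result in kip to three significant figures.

P_cr ∝ 1/K², so P_cr,new = P_cr,old × (K_old/K_new)² = 169 × (0.5/0.7)²
= 169 × 0.5102 = 86.2 kip

P_cr ≈ 86.2 kip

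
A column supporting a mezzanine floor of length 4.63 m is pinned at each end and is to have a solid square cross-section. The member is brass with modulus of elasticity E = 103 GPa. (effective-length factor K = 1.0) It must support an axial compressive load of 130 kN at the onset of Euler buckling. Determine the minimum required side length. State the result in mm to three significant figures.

L_e = K·L = 1 × 4.63 = 4.630 m
Required I = P_cr·L_e²/(π²E) = 1.300×10^5 × 4.630² / (π² × 1.03×10^11) = 2.741×10^-6 m⁴
I_req = 2.741×10^6 mm⁴
Solid square: I = a⁴/12  ⇒  a = (12I)^(1/4) = (12×2.741×10^6)^(1/4) = 75.7 mm

a ≈ 75.7 mm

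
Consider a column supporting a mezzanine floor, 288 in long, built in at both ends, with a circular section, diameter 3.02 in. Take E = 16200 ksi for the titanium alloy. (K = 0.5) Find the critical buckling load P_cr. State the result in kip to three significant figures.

P_cr ≈ 31.5 kip

I = πd⁴/64 = π×3.02⁴/64 = 4.083 in⁴
Effective length L_e = K·L = 0.5 × 288 = 144.0 in
P_cr = π²EI / L_e² = π² × 16200×10³ × 4.083 / 144.0² = 3.148×10^4 lb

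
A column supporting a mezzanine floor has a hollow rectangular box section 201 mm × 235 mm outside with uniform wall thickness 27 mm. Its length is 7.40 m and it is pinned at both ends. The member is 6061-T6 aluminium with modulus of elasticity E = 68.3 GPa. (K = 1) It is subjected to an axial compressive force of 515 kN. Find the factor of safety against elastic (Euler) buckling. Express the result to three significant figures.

n ≈ 2.66

Inner dimensions: h_i = 235 − 2×27 = 181.0 mm, b_i = 201 − 2×27 = 147.0 mm
Weak-axis I_min = (h_o·b_o³ − h_i·b_i³)/12 with b_o = 201, b_i = 147.0 mm (shorter outer/inner sides).
I_min = (235×201³ − 181.0×147.0³)/12 = 1.111×10^8 mm⁴
I = 1.111×10^8 mm⁴ = 1.111×10^-4 m⁴
Effective length L_e = K·L = 1 × 7.40 = 7.400 m
P_cr = π²EI / L_e² = π² × 68.3×10⁹ × 1.111×10^-4 / 7.400² = 1.368×10^6 N
Factor of safety n = P_cr / P = 1367.8 / 515 = 2.66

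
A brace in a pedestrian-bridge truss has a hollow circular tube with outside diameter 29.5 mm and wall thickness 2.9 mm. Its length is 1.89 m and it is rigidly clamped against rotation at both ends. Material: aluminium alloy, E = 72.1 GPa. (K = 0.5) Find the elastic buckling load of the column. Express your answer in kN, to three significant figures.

Inner diameter d_i = 29.5 − 2×2.9 = 23.70 mm
I = π(d_o⁴ − d_i⁴)/64 = π(29.5⁴ − 23.70⁴)/64 = 2.169×10^4 mm⁴
I = 2.169×10^4 mm⁴ = 2.169×10^-8 m⁴
Effective length L_e = K·L = 0.5 × 1.89 = 0.9450 m
P_cr = π²EI / L_e² = π² × 72.1×10⁹ × 2.169×10^-8 / 0.9450² = 1.728×10^4 N

P_cr ≈ 17.3 kN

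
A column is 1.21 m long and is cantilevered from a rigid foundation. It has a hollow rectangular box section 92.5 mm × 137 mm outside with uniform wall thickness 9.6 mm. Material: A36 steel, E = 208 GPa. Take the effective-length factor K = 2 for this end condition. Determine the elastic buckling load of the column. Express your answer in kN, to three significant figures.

P_cr ≈ 1810 kN

Inner dimensions: h_i = 137 − 2×9.6 = 117.8 mm, b_i = 92.5 − 2×9.6 = 73.30 mm
Weak-axis I_min = (h_o·b_o³ − h_i·b_i³)/12 with b_o = 92.5, b_i = 73.30 mm (shorter outer/inner sides).
I_min = (137×92.5³ − 117.8×73.30³)/12 = 5.170×10^6 mm⁴
I = 5.170×10^6 mm⁴ = 5.170×10^-6 m⁴
Effective length L_e = K·L = 2 × 1.21 = 2.420 m
P_cr = π²EI / L_e² = π² × 208×10⁹ × 5.170×10^-6 / 2.420² = 1.812×10^6 N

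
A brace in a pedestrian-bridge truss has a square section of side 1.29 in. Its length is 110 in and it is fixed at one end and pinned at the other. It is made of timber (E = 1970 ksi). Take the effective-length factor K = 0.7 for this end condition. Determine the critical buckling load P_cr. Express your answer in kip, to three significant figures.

I = a⁴/12 = 1.29⁴/12 = 0.2308 in⁴
Effective length L_e = K·L = 0.7 × 110 = 77.00 in
P_cr = π²EI / L_e² = π² × 1970×10³ × 0.2308 / 77.00² = 756.8 lb

P_cr ≈ 0.757 kip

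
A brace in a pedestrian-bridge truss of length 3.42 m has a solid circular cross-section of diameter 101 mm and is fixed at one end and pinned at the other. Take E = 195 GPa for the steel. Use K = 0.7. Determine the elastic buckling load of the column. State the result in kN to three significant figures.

I = πd⁴/64 = π×101⁴/64 = 5.108×10^6 mm⁴
I = 5.108×10^6 mm⁴ = 5.108×10^-6 m⁴
Effective length L_e = K·L = 0.7 × 3.42 = 2.394 m
P_cr = π²EI / L_e² = π² × 195×10⁹ × 5.108×10^-6 / 2.394² = 1.715×10^6 N

P_cr ≈ 1720 kN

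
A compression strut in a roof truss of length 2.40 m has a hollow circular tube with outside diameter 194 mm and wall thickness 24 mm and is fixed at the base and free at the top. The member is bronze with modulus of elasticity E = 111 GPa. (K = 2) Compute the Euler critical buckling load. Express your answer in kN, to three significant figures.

Inner diameter d_i = 194 − 2×24 = 146.0 mm
I = π(d_o⁴ − d_i⁴)/64 = π(194⁴ − 146.0⁴)/64 = 4.723×10^7 mm⁴
I = 4.723×10^7 mm⁴ = 4.723×10^-5 m⁴
Effective length L_e = K·L = 2 × 2.40 = 4.800 m
P_cr = π²EI / L_e² = π² × 111×10⁹ × 4.723×10^-5 / 4.800² = 2.246×10^6 N

P_cr ≈ 2250 kN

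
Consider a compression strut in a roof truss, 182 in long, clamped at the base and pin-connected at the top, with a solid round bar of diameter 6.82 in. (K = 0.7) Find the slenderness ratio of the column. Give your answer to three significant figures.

λ ≈ 74.7

For a solid circle r = d/4 = 6.82/4 = 1.705 in
L_e = K·L = 0.7 × 182 = 127.4 in
λ = L_e / r_min = 127.40 / 1.705 = 74.7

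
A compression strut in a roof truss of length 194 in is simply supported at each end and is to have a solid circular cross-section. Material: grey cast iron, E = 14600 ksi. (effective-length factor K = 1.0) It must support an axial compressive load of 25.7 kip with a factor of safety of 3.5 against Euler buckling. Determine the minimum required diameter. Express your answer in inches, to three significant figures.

Required P_cr = n·P = 3.5 × 25.7 = 89.95 kip
L_e = K·L = 1 × 194 = 194.0 in
Required I = P_cr·L_e²/(π²E) = 8.995×10^4 × 194.0² / (π² × 1.46×10^7) = 23.49 in⁴
Solid circle: I = πd⁴/64  ⇒  d = (64I/π)^(1/4) = (64×23.49/π)^(1/4) = 4.68 in

d ≈ 4.68 in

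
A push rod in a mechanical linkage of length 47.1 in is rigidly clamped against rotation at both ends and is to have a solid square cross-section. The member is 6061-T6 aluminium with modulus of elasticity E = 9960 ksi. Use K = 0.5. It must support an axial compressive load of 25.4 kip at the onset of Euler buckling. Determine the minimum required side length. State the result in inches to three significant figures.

a ≈ 1.15 in

L_e = K·L = 0.5 × 47.1 = 23.55 in
Required I = P_cr·L_e²/(π²E) = 2.540×10^4 × 23.55² / (π² × 9.96×10^6) = 0.1433 in⁴
Solid square: I = a⁴/12  ⇒  a = (12I)^(1/4) = (12×0.1433)^(1/4) = 1.15 in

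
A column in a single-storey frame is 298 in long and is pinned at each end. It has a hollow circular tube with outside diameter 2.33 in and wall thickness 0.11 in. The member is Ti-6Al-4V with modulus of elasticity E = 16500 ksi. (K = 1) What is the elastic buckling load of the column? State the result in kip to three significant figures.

Inner diameter d_i = 2.33 − 2×0.11 = 2.110 in
I = π(d_o⁴ − d_i⁴)/64 = π(2.33⁴ − 2.110⁴)/64 = 0.4738 in⁴
Effective length L_e = K·L = 1 × 298 = 298.0 in
P_cr = π²EI / L_e² = π² × 16500×10³ × 0.4738 / 298.0² = 868.8 lb

P_cr ≈ 0.869 kip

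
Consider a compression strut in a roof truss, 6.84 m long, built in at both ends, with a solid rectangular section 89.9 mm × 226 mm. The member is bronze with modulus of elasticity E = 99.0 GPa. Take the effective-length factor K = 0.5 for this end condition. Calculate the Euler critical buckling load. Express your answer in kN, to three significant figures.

P_cr ≈ 1140 kN

Buckling occurs about the weak axis: I_min = h·b³/12 with b = 89.9 mm (the shorter side).
I_min = 226×89.9³/12 = 1.368×10^7 mm⁴
I = 1.368×10^7 mm⁴ = 1.368×10^-5 m⁴
Effective length L_e = K·L = 0.5 × 6.84 = 3.420 m
P_cr = π²EI / L_e² = π² × 99.0×10⁹ × 1.368×10^-5 / 3.420² = 1.143×10^6 N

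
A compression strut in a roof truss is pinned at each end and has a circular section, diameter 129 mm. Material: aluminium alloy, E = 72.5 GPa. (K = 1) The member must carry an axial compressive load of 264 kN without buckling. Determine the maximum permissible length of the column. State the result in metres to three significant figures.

L_max ≈ 6.07 m

I = πd⁴/64 = π×129⁴/64 = 1.359×10^7 mm⁴
I = 1.359×10^-5 m⁴
At the buckling limit P_cr = P = 2.640×10^5 N
From P_cr = π²EI/(K·L)²:  L = (1/K)·√(π²EI/P_cr) = (1/1)·√(π²×7.25×10^10×1.359×10^-5/2.640×10^5)
L = 6.07 m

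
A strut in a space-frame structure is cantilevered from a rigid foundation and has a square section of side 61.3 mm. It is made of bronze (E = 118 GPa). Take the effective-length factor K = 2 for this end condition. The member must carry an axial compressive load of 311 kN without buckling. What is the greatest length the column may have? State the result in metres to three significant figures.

L_max ≈ 1.05 m

I = a⁴/12 = 61.3⁴/12 = 1.177×10^6 mm⁴
I = 1.177×10^-6 m⁴
At the buckling limit P_cr = P = 3.110×10^5 N
From P_cr = π²EI/(K·L)²:  L = (1/K)·√(π²EI/P_cr) = (1/2)·√(π²×1.18×10^11×1.177×10^-6/3.110×10^5)
L = 1.05 m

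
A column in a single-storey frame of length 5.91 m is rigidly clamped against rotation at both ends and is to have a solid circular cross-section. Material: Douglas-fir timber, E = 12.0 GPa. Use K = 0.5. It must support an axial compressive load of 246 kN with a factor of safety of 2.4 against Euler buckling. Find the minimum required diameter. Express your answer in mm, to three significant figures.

d ≈ 173 mm

Required P_cr = n·P = 2.4 × 246 = 590.4 kN
L_e = K·L = 0.5 × 5.91 = 2.955 m
Required I = P_cr·L_e²/(π²E) = 5.904×10^5 × 2.955² / (π² × 1.20×10^10) = 4.353×10^-5 m⁴
I_req = 4.353×10^7 mm⁴
Solid circle: I = πd⁴/64  ⇒  d = (64I/π)^(1/4) = (64×4.353×10^7/π)^(1/4) = 173 mm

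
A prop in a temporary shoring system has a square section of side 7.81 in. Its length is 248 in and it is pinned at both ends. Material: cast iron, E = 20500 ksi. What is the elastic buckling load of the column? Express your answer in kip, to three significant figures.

P_cr ≈ 1020 kip

I = a⁴/12 = 7.81⁴/12 = 310.0 in⁴
Effective length L_e = K·L = 1 × 248 = 248.0 in
P_cr = π²EI / L_e² = π² × 20500×10³ × 310.0 / 248.0² = 1.020×10^6 lb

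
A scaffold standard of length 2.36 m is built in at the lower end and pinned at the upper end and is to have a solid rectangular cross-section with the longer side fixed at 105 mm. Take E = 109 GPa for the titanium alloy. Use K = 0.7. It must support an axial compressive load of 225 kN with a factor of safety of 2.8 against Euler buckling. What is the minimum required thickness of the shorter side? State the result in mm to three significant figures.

Required P_cr = n·P = 2.8 × 225 = 630.0 kN
L_e = K·L = 0.7 × 2.36 = 1.652 m
Required I = P_cr·L_e²/(π²E) = 6.300×10^5 × 1.652² / (π² × 1.09×10^11) = 1.598×10^-6 m⁴
I_req = 1.598×10^6 mm⁴
Rectangle, weak axis: I_min = h·b³/12 with h = 105 mm fixed  ⇒  b = (12I/h)^(1/3) = 56.7 mm

b ≈ 56.7 mm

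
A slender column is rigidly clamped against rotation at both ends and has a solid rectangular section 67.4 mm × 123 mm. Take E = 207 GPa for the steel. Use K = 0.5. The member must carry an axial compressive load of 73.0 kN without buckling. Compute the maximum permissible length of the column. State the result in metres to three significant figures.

Buckling occurs about the weak axis: I_min = h·b³/12 with b = 67.4 mm (the shorter side).
I_min = 123×67.4³/12 = 3.138×10^6 mm⁴
I = 3.138×10^-6 m⁴
At the buckling limit P_cr = P = 7.300×10^4 N
From P_cr = π²EI/(K·L)²:  L = (1/K)·√(π²EI/P_cr) = (1/0.5)·√(π²×2.07×10^11×3.138×10^-6/7.300×10^4)
L = 18.7 m

L_max ≈ 18.7 m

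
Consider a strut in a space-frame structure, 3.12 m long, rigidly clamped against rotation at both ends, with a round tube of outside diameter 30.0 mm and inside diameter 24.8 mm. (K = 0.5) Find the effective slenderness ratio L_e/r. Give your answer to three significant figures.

d_o = 30.0 mm, d_i = 24.8 mm
I = π(d_o⁴ − d_i⁴)/64 = π(30.0⁴ − 24.80⁴)/64 = 2.119×10^4 mm⁴
A = 223.8 mm²;  r_min = √(I/A) = √(2.119×10^4/223.8) = 9.731 mm
L_e = K·L = 0.5 × 3.12 m = 1.560 m = 1560.0 mm
λ = L_e / r_min = 1560.0 / 9.731 = 160

λ ≈ 160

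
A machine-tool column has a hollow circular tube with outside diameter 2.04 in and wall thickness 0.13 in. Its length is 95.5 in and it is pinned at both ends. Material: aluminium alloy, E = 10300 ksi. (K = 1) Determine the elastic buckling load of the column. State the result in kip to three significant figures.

Inner diameter d_i = 2.04 − 2×0.13 = 1.780 in
I = π(d_o⁴ − d_i⁴)/64 = π(2.04⁴ − 1.780⁴)/64 = 0.3574 in⁴
Effective length L_e = K·L = 1 × 95.5 = 95.50 in
P_cr = π²EI / L_e² = π² × 10300×10³ × 0.3574 / 95.50² = 3.983×10^3 lb

P_cr ≈ 3.98 kip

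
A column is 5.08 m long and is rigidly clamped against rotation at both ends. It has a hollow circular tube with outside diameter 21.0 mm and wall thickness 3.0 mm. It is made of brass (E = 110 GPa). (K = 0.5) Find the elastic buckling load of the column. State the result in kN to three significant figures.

Inner diameter d_i = 21.0 − 2×3.0 = 15.00 mm
I = π(d_o⁴ − d_i⁴)/64 = π(21.0⁴ − 15.00⁴)/64 = 7.062×10^3 mm⁴
I = 7.062×10^3 mm⁴ = 7.062×10^-9 m⁴
Effective length L_e = K·L = 0.5 × 5.08 = 2.540 m
P_cr = π²EI / L_e² = π² × 110×10⁹ × 7.062×10^-9 / 2.540² = 1.188×10^3 N

P_cr ≈ 1.19 kN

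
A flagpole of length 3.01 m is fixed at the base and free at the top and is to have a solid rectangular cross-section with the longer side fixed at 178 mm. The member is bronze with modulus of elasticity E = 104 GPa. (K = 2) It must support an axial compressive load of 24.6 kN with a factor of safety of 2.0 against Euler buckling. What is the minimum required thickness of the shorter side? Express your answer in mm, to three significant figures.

Required P_cr = n·P = 2.0 × 24.6 = 49.20 kN
L_e = K·L = 2 × 3.01 = 6.020 m
Required I = P_cr·L_e²/(π²E) = 4.920×10^4 × 6.020² / (π² × 1.04×10^11) = 1.737×10^-6 m⁴
I_req = 1.737×10^6 mm⁴
Rectangle, weak axis: I_min = h·b³/12 with h = 178 mm fixed  ⇒  b = (12I/h)^(1/3) = 48.9 mm

b ≈ 48.9 mm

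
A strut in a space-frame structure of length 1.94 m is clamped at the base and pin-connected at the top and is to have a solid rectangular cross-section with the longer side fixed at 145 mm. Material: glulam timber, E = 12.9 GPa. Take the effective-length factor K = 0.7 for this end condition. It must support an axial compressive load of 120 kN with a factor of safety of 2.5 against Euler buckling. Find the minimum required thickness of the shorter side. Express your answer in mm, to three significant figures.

b ≈ 71.1 mm

Required P_cr = n·P = 2.5 × 120 = 300.0 kN
L_e = K·L = 0.7 × 1.94 = 1.358 m
Required I = P_cr·L_e²/(π²E) = 3.000×10^5 × 1.358² / (π² × 1.29×10^10) = 4.345×10^-6 m⁴
I_req = 4.345×10^6 mm⁴
Rectangle, weak axis: I_min = h·b³/12 with h = 145 mm fixed  ⇒  b = (12I/h)^(1/3) = 71.1 mm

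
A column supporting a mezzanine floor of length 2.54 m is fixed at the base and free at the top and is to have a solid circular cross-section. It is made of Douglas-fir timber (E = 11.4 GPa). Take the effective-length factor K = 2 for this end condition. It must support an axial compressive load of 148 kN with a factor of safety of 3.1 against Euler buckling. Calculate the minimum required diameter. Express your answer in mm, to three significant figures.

d ≈ 215 mm

Required P_cr = n·P = 3.1 × 148 = 458.8 kN
L_e = K·L = 2 × 2.54 = 5.080 m
Required I = P_cr·L_e²/(π²E) = 4.588×10^5 × 5.080² / (π² × 1.14×10^10) = 1.052×10^-4 m⁴
I_req = 1.052×10^8 mm⁴
Solid circle: I = πd⁴/64  ⇒  d = (64I/π)^(1/4) = (64×1.052×10^8/π)^(1/4) = 215 mm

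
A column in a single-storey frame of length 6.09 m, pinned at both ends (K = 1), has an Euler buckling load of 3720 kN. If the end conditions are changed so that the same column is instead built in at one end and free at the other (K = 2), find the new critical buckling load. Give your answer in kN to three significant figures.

P_cr ∝ 1/K², so P_cr,new = P_cr,old × (K_old/K_new)² = 3720 × (1/2)²
= 3720 × 0.2500 = 930 kN

P_cr ≈ 930 kN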